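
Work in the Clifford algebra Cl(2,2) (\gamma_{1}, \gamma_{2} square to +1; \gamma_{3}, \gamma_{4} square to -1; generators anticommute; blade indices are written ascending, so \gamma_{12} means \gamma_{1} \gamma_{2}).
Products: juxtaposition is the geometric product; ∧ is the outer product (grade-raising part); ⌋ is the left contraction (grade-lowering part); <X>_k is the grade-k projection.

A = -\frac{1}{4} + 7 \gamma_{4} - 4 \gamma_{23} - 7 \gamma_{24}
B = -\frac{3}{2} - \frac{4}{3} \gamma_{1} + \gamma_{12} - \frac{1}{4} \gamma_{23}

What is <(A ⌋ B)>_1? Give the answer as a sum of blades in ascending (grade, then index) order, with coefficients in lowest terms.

step 1: \frac{11}{8} + \frac{1}{3} \gamma_{1} - \frac{1}{4} \gamma_{12} + \frac{1}{16} \gamma_{23}
step 2: \frac{1}{3} \gamma_{1}
Answer: \frac{1}{3} \gamma_{1}


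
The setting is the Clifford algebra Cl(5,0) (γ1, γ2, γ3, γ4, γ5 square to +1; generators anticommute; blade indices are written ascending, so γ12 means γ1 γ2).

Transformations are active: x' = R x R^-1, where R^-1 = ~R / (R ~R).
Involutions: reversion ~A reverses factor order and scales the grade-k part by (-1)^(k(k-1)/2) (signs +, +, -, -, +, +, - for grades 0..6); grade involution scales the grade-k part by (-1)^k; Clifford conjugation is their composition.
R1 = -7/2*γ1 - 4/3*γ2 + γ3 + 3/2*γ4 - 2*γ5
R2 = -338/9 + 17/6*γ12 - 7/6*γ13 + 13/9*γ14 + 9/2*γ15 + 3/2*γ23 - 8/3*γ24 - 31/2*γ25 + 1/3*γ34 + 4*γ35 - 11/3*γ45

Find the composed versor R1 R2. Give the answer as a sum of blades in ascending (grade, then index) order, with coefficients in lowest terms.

Distribute over the terms of R1 (each basis-blade product reordered to ascending indices, repeated generators contracted through their squares):
(-7/2*γ1) R2 = 1183/9*γ1 - 119/12*γ2 + 49/12*γ3 - 91/18*γ4 - 63/4*γ5 - 21/4*γ123 + 28/3*γ124 + 217/4*γ125 - 7/6*γ134 - 14*γ135 + 77/6*γ145
(-4/3*γ2) R2 = 34/9*γ1 + 1352/27*γ2 - 2*γ3 + 32/9*γ4 + 62/3*γ5 - 14/9*γ123 + 52/27*γ124 + 6*γ125 - 4/9*γ234 - 16/3*γ235 + 44/9*γ245
(γ3) R2 = 7/6*γ1 - 3/2*γ2 - 338/9*γ3 + 1/3*γ4 + 4*γ5 + 17/6*γ123 - 13/9*γ134 - 9/2*γ135 + 8/3*γ234 + 31/2*γ235 - 11/3*γ345
(3/2*γ4) R2 = -13/6*γ1 + 4*γ2 - 1/2*γ3 - 169/3*γ4 - 11/2*γ5 + 17/4*γ124 - 7/4*γ134 - 27/4*γ145 + 9/4*γ234 + 93/4*γ245 - 6*γ345
(-2*γ5) R2 = 9*γ1 - 31*γ2 + 8*γ3 - 22/3*γ4 + 676/9*γ5 - 17/3*γ125 + 7/3*γ135 - 26/9*γ145 - 3*γ235 + 16/3*γ245 - 2/3*γ345
Summing the partial products and collecting blades:
Answer: 1289/9*γ1 + 1259/108*γ2 - 1007/36*γ3 - 389/6*γ4 + 2827/36*γ5 - 143/36*γ123 + 1675/108*γ124 + 655/12*γ125 - 157/36*γ134 - 97/6*γ135 + 115/36*γ145 + 161/36*γ234 + 43/6*γ235 + 1205/36*γ245 - 31/3*γ345


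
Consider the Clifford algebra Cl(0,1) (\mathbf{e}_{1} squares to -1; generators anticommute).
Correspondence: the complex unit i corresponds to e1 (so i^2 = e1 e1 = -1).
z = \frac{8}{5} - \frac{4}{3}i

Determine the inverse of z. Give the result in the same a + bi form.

In blades: z = \frac{8}{5} - \frac{4}{3} e_{1}.
With qbar = \frac{8}{5} + \frac{4}{3} e_{1} (scalar fixed, mapped units negated), z qbar = \frac{976}{225} (the sum of squared coefficients), so z^-1 = qbar / (\frac{976}{225}) = \frac{45}{122} + \frac{75}{244} e_{1}; translating back:
Answer: \frac{45}{122} + \frac{75}{244}i


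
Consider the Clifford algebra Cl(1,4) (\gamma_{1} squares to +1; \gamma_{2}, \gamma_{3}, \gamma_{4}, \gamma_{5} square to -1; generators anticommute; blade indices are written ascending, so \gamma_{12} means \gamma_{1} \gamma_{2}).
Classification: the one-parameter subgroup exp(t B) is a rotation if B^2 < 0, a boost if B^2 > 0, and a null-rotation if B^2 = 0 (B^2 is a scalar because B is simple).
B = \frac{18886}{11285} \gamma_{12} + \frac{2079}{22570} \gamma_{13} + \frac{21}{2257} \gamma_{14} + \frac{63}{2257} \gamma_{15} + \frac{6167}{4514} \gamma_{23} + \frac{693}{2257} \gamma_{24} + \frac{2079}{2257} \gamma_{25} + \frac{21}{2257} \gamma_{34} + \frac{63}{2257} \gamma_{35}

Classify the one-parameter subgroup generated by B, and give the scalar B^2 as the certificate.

B^2 term by term: the squares give (\frac{18886}{11285})^2*(\gamma_{12})^2 + (\frac{2079}{22570})^2*(\gamma_{13})^2 + (\frac{21}{2257})^2*(\gamma_{14})^2 + (\frac{63}{2257})^2*(\gamma_{15})^2 + (\frac{6167}{4514})^2*(\gamma_{23})^2 + (\frac{693}{2257})^2*(\gamma_{24})^2 + (\frac{2079}{2257})^2*(\gamma_{25})^2 + (\frac{21}{2257})^2*(\gamma_{34})^2 + (\frac{63}{2257})^2*(\gamma_{35})^2 = \frac{356680996}{127351225}*(+1) + \frac{4322241}{509404900}*(+1) + \frac{441}{5094049}*(+1) + \frac{3969}{5094049}*(+1) + \frac{38031889}{20376196}*(-1) + \frac{480249}{5094049}*(-1) + \frac{4322241}{5094049}*(-1) + \frac{441}{5094049}*(-1) + \frac{3969}{5094049}*(-1) = 0 (each basis 2-blade squares to minus the product of its generators' squares); cross terms between blades sharing an index anticommute and cancel; the commuting (index-disjoint) pairs give grade-4 terms 2*c*c'*(blade product), which cancel blade by blade — \gamma_{1234}: \frac{793212}{25470245} - \frac{1440747}{25470245} + \frac{129507}{5094049} = 0; \gamma_{1235}: \frac{2379636}{25470245} - \frac{4322241}{25470245} + \frac{388521}{5094049} = 0; \gamma_{1245}: -\frac{87318}{5094049} + \frac{87318}{5094049} = 0; \gamma_{1345}: -\frac{2646}{5094049} + \frac{2646}{5094049} = 0; \gamma_{2345}: -\frac{87318}{5094049} + \frac{87318}{5094049} = 0 — confirming B is simple. So B^2 = 0.
Answer: null-rotation, certificate B^2 = 0. The class reads off the invariant scalar 0 directly.


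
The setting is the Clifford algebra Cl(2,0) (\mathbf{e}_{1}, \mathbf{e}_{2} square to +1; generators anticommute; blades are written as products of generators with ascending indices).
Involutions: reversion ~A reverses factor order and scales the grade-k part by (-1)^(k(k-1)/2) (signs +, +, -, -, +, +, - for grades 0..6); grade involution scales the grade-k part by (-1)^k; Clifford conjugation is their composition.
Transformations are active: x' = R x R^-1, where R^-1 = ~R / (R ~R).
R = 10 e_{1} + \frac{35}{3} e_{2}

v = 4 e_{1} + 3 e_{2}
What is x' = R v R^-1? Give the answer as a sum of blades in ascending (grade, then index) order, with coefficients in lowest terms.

~R = 10 e_{1} + \frac{35}{3} e_{2}, and R ~R = \frac{2125}{9}, so R^-1 = ~R / (\frac{2125}{9}).
R v = 75 - \frac{50}{3} e_{1} e_{2}
Answer: \frac{40}{17} e_{1} + \frac{75}{17} e_{2}


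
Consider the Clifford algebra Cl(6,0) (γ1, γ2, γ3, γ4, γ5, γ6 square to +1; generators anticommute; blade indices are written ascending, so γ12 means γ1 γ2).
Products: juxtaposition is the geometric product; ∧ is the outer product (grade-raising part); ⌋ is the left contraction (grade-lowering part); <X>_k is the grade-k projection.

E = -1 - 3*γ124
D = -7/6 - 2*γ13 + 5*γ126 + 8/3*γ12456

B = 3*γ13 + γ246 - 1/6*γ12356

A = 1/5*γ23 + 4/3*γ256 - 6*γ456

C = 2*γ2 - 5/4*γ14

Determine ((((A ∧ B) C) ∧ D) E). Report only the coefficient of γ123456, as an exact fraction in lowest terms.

step 1: -4*γ12356 - 18*γ13456
step 2: 45/2*γ356 + 8*γ1356 + 5*γ23456 - 36*γ123456
step 3: -105/4*γ356 - 28/3*γ1356 - 35/6*γ23456 + 42*γ123456
step 4: 609/4*γ356 - 49/6*γ1356 + 203/6*γ23456 + 147/4*γ123456
Answer: 147/4


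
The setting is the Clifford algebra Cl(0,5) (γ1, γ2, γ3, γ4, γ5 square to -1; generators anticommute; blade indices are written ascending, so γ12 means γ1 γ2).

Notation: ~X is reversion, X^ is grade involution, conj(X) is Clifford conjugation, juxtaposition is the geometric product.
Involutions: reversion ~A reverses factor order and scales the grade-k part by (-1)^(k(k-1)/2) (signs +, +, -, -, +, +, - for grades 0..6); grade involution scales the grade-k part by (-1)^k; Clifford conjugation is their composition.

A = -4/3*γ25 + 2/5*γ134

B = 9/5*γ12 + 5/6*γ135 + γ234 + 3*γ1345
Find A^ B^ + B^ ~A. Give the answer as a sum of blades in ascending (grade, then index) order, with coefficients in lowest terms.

first term: -6/5*γ5 - 2/5*γ12 - 12/5*γ15 - 1/3*γ45 + 10/9*γ123 + 18/25*γ234 + 4/3*γ345 + 4*γ1234
second term: 6/5*γ5 + 2/5*γ12 - 12/5*γ15 + 1/3*γ45 + 10/9*γ123 - 18/25*γ234 + 4/3*γ345 + 4*γ1234
Answer: -24/5*γ15 + 20/9*γ123 + 8/3*γ345 + 8*γ1234


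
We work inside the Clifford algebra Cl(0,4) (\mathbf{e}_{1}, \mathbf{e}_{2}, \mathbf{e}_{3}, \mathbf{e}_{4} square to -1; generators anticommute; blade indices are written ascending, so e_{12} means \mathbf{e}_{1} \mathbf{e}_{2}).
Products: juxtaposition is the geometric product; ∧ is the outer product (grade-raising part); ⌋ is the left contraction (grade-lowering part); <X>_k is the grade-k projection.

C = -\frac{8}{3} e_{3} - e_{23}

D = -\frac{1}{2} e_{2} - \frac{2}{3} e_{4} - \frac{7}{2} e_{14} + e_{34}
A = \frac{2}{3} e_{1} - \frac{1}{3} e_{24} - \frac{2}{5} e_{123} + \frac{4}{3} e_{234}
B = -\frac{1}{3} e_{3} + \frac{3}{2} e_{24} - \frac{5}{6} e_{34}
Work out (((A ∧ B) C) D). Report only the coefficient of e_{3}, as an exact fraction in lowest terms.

step 1: -\frac{2}{9} e_{13} + e_{124} - \frac{5}{9} e_{134} - \frac{1}{9} e_{234}
step 2: -\frac{16}{27} e_{1} - \frac{1}{9} e_{4} + \frac{2}{9} e_{12} + \frac{40}{27} e_{14} + \frac{8}{27} e_{24} + \frac{5}{9} e_{124} + e_{134} + \frac{8}{3} e_{1234}
step 3: \frac{46}{9} + \frac{79}{162} e_{1} - \frac{283}{162} e_{2} - \frac{65}{18} e_{3} - \frac{20}{9} e_{4} - \frac{26}{27} e_{12} + \frac{58}{27} e_{13} + \frac{19}{162} e_{14} + \frac{260}{27} e_{23} - \frac{5}{6} e_{24} + \frac{7}{3} e_{123} + \frac{16}{27} e_{124} + \frac{20}{27} e_{134} - \frac{5}{18} e_{1234}
Answer: -\frac{65}{18}


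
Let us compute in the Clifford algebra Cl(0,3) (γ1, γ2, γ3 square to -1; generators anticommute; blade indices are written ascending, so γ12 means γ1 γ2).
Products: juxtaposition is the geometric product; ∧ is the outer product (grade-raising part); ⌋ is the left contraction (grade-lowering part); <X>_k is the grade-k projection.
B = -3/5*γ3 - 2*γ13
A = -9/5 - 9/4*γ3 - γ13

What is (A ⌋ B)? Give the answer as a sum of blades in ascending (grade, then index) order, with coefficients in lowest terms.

step 1: -67/20 + 9/2*γ1 + 27/25*γ3 + 18/5*γ13
Answer: -67/20 + 9/2*γ1 + 27/25*γ3 + 18/5*γ13


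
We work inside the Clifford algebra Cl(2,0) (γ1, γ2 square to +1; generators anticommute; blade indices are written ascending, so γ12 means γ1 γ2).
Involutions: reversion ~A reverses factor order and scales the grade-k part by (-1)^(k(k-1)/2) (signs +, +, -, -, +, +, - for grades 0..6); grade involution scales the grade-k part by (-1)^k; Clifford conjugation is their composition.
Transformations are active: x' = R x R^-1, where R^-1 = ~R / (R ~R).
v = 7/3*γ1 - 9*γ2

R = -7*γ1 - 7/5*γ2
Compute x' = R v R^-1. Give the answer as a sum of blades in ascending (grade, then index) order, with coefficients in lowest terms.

~R = -7*γ1 - 7/5*γ2, and R ~R = 1274/25, so R^-1 = ~R / (1274/25).
R v = -56/15 + 994/15*γ12
Answer: -17/13*γ1 + 359/39*γ2


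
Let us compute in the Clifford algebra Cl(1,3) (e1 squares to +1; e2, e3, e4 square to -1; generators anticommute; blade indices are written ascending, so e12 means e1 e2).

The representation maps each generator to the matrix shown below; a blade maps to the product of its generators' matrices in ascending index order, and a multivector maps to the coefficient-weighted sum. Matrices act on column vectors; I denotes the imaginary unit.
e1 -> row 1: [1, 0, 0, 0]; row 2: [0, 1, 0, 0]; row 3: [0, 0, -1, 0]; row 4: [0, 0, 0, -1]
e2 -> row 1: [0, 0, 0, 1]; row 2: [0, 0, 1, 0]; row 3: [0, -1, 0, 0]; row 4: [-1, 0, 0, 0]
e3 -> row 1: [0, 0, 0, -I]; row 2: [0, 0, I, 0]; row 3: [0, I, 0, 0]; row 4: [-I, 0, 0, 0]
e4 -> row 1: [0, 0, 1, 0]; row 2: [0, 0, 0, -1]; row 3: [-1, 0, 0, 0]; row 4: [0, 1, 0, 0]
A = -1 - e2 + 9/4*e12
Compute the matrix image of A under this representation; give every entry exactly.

Bivector images (products of the table entries): rho(e12) = rho(e1)rho(e2) = row 1: [0, 0, 0, 1]; row 2: [0, 0, 1, 0]; row 3: [0, 1, 0, 0]; row 4: [1, 0, 0, 0].
M = (-1)*1 + (-1)*rho(e2) + (9/4)*rho(e12), summed entrywise (1 is the identity matrix):
Answer: row 1: [-1, 0, 0, 5/4]; row 2: [0, -1, 5/4, 0]; row 3: [0, 13/4, -1, 0]; row 4: [13/4, 0, 0, -1]


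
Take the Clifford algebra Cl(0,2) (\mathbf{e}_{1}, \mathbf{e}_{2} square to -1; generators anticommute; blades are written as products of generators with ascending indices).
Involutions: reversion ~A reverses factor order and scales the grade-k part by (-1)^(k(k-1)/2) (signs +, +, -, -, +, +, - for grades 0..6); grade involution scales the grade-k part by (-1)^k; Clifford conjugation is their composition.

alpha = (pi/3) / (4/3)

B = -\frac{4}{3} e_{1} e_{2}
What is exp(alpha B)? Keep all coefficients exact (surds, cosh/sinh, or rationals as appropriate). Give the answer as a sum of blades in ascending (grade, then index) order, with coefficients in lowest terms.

B^2 = (-\frac{4}{3})^2*(e_{1} e_{2})^2 = \frac{16}{9}*(-1) = -\frac{16}{9} (a basis 2-blade squares to minus the product of its generators' squares).
B^2 = -\frac{16}{9} — since the square is negative, the closed form is circular: l = \frac{4}{3}, alpha*l = \frac{\pi}{3}, so exp(alpha B) = cos(\frac{\pi}{3}) + (sin(\frac{\pi}{3})/(\frac{4}{3}))*B = \frac{1}{2} + (\frac{3 \sqrt{3}}{8})*B.
Answer: \frac{1}{2} - \frac{\sqrt{3}}{2} e_{1} e_{2}


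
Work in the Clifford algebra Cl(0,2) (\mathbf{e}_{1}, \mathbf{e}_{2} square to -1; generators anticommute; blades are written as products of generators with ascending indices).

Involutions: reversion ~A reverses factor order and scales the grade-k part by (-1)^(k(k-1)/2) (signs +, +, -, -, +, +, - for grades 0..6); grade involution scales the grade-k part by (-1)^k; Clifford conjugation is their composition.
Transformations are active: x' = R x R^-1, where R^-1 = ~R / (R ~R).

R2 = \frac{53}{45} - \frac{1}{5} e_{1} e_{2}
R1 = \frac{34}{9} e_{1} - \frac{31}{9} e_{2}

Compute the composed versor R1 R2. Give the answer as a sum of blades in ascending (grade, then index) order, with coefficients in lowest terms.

Distribute over the terms of R1 (each basis-blade product reordered to ascending indices, repeated generators contracted through their squares):
(\frac{34}{9} e_{1}) R2 = \frac{1802}{405} e_{1} + \frac{34}{45} e_{2}
(-\frac{31}{9} e_{2}) R2 = \frac{31}{45} e_{1} - \frac{1643}{405} e_{2}
Summing the partial products and collecting blades:
Answer: \frac{2081}{405} e_{1} - \frac{1337}{405} e_{2}


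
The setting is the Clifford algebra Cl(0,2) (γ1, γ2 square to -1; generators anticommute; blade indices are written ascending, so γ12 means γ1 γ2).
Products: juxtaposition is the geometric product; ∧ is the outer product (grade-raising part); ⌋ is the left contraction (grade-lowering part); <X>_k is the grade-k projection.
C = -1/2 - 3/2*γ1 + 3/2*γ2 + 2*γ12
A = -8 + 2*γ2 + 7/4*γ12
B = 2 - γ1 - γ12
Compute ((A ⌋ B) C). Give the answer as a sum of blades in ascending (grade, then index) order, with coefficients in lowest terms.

step 1: -57/4 + 6*γ1 + 8*γ12
step 2: 1/8 + 51/8*γ1 - 363/8*γ2 - 47/2*γ12
Answer: 1/8 + 51/8*γ1 - 363/8*γ2 - 47/2*γ12


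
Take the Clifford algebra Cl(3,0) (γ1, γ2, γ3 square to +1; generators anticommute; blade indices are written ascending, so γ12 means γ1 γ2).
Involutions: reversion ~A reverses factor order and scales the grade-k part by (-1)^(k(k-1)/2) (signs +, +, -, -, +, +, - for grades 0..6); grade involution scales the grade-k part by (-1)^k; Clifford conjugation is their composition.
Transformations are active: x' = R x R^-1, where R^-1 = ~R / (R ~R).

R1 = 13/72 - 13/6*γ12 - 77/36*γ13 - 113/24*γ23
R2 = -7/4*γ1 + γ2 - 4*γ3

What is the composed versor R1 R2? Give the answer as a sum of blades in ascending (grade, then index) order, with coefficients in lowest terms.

Distribute over the terms of R2 (each basis-blade product reordered to ascending indices, repeated generators contracted through their squares):
R1 (-7/4*γ1) = -91/288*γ1 - 91/24*γ2 - 539/144*γ3 + 791/96*γ123
R1 (γ2) = -13/6*γ1 + 13/72*γ2 + 113/24*γ3 + 77/36*γ123
R1 (-4*γ3) = 77/9*γ1 + 113/6*γ2 - 13/18*γ3 + 26/3*γ123
Summing the partial products and collecting blades:
Answer: 583/96*γ1 + 137/9*γ2 + 35/144*γ3 + 5485/288*γ123


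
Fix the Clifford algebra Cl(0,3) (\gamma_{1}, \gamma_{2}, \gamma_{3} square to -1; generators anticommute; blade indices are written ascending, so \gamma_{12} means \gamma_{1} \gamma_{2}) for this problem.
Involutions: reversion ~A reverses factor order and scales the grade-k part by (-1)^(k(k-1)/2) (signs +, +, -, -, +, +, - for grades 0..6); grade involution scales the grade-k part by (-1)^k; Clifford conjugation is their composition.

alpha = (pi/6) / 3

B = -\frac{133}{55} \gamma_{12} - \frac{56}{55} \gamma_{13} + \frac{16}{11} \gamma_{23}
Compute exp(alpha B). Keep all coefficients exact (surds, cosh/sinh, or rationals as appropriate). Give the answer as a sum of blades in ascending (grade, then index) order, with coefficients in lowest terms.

B^2 term by term: the squares give (-\frac{133}{55})^2*(\gamma_{12})^2 + (-\frac{56}{55})^2*(\gamma_{13})^2 + (\frac{16}{11})^2*(\gamma_{23})^2 = \frac{17689}{3025}*(-1) + \frac{3136}{3025}*(-1) + \frac{256}{121}*(-1) = -9 (each basis 2-blade squares to minus the product of its generators' squares); cross terms between blades sharing an index anticommute and cancel. So B^2 = -9.
B^2 = -9 — since the square is negative, the closed form is circular: l = 3, alpha*l = \frac{\pi}{6}, so exp(alpha B) = cos(\frac{\pi}{6}) + (sin(\frac{\pi}{6})/3)*B = \frac{\sqrt{3}}{2} + (\frac{1}{6})*B.
Answer: \frac{\sqrt{3}}{2} - \frac{133}{330} \gamma_{12} - \frac{28}{165} \gamma_{13} + \frac{8}{33} \gamma_{23}


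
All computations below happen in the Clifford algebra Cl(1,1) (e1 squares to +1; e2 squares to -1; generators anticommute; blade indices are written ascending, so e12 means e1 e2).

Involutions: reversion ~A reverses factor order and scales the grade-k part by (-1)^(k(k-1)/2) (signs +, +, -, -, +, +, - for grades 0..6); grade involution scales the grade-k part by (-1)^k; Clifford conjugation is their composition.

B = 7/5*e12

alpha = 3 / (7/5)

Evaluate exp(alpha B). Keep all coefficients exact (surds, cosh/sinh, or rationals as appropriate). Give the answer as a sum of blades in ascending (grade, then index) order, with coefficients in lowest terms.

B^2 = (7/5)^2*(e12)^2 = 49/25*(+1) = 49/25 (a basis 2-blade squares to minus the product of its generators' squares).
B^2 = 49/25 — the series telescopes hyperbolically here: l = 7/5, alpha*l = 3, so exp(alpha B) = cosh(3) + (sinh(3)/(7/5))*B = cosh(3) + (5*sinh(3)/7)*B.
Answer: cosh(3) + sinh(3)*e12


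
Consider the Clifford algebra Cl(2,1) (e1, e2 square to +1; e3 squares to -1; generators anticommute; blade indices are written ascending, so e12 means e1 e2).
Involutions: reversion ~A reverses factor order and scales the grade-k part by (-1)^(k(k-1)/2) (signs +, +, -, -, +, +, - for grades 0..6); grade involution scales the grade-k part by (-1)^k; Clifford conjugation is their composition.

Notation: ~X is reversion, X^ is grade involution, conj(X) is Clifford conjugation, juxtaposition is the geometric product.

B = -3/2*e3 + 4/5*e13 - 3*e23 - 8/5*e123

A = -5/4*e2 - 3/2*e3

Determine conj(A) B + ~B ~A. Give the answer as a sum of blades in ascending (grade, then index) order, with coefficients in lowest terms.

first term: 9/4 + 6/5*e1 - 9/2*e2 - 15/4*e3 + 12/5*e12 + 2*e13 - 15/8*e23 - e123
second term: -9/4 - 6/5*e1 + 9/2*e2 + 15/4*e3 + 12/5*e12 + 2*e13 - 15/8*e23 - e123
Answer: 24/5*e12 + 4*e13 - 15/4*e23 - 2*e123


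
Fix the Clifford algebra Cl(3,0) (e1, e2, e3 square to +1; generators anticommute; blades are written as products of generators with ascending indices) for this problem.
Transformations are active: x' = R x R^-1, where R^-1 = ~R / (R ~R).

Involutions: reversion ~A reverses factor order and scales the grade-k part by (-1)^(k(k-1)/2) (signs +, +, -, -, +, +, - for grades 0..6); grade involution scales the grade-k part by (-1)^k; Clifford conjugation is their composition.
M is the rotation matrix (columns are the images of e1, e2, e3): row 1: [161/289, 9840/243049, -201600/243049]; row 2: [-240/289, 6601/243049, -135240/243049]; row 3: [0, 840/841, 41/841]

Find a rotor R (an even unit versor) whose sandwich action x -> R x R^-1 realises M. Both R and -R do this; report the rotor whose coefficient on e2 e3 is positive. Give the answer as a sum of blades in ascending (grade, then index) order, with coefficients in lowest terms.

Method: write R = a + b12*e1 e2 + b13*e1 e3 + b23*e2 e3 with a^2 + b12^2 + b13^2 + b23^2 = 1 (so R^-1 = ~R). Expanding the columns R e_j ~R gives tr M = 4a^2 - 1 and, from the antisymmetric part, M21 - M12 = -4a*b12, M13 - M31 = 4a*b13, M32 - M23 = -4a*b23.
Here tr M = 153851/243049, so a^2 = (1 + tr M)/4 = 99225/243049 and a = ±315/493. Taking a = 315/493: M21 - M12 = -211680/243049, M13 - M31 = -201600/243049, M32 - M23 = 378000/243049, giving b12 = 168/493, b13 = -160/493, b23 = -300/493, i.e. R = 315/493 + 168/493*e1 e2 - 160/493*e1 e3 - 300/493*e2 e3.
Its e2 e3 coefficient is negative, so report the other preimage -R.
Answer: -315/493 - 168/493*e1 e2 + 160/493*e1 e3 + 300/493*e2 e3. Key observation: the double cover Spin(3) -> SO(3) sends R and -R to the same matrix (trace 153851/243049 here), so the stated sign of the e2 e3 coefficient is what selects one sheet.


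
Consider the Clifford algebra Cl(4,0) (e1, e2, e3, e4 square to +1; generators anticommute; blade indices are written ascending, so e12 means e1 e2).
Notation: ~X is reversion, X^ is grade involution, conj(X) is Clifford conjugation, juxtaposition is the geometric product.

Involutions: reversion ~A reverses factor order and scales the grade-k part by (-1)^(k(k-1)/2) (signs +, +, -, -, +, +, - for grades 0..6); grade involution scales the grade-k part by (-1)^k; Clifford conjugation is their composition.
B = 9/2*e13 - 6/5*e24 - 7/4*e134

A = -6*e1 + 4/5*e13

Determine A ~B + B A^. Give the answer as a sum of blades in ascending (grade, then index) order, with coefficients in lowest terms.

first term: 18/5 + 27*e3 - 7/5*e4 - 21/2*e34 - 36/5*e124 - 24/25*e1234
second term: -18/5 - 27*e3 + 7/5*e4 - 21/2*e34 - 36/5*e124 + 24/25*e1234
Answer: -21*e34 - 72/5*e124


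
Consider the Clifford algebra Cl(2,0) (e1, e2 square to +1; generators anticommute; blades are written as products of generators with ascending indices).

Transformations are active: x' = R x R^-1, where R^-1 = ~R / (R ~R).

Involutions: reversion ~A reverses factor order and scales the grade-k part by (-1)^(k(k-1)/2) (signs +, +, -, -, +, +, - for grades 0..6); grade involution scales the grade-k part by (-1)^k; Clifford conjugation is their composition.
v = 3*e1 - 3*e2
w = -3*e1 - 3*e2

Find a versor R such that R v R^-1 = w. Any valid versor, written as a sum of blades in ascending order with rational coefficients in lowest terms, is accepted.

Here q(v) = q(w) = 18; the classical choice R = v + w = -6*e2 then realises v -> w under the sandwich.
Answer: -6*e2


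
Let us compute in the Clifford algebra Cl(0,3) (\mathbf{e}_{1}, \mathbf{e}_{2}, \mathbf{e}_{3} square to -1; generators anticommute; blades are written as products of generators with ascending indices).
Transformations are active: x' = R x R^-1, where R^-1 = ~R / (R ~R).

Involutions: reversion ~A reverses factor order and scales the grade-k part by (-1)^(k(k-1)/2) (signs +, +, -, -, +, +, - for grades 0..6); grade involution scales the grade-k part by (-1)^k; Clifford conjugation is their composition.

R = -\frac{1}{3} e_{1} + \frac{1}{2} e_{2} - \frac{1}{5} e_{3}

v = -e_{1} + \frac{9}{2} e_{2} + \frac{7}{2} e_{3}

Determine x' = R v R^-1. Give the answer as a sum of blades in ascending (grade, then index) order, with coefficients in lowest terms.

~R = -\frac{1}{3} e_{1} + \frac{1}{2} e_{2} - \frac{1}{5} e_{3}, and R ~R = -\frac{361}{900}, so R^-1 = ~R / (-\frac{361}{900}).
R v = -\frac{113}{60} - e_{1} e_{2} - \frac{41}{30} e_{1} e_{3} + \frac{53}{20} e_{2} e_{3}
Answer: -\frac{769}{361} e_{1} + \frac{141}{722} e_{2} - \frac{3883}{722} e_{3}


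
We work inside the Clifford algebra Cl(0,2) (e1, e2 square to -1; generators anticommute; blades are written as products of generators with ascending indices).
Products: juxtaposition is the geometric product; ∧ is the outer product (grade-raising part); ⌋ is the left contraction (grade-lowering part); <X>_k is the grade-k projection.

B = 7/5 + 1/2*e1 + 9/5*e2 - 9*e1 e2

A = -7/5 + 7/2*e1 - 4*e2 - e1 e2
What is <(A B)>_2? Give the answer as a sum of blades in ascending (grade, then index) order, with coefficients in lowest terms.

step 1: -551/100 + 42*e1 + 572/25*e2 + 39/2*e1 e2
step 2: 39/2*e1 e2
Answer: 39/2*e1 e2


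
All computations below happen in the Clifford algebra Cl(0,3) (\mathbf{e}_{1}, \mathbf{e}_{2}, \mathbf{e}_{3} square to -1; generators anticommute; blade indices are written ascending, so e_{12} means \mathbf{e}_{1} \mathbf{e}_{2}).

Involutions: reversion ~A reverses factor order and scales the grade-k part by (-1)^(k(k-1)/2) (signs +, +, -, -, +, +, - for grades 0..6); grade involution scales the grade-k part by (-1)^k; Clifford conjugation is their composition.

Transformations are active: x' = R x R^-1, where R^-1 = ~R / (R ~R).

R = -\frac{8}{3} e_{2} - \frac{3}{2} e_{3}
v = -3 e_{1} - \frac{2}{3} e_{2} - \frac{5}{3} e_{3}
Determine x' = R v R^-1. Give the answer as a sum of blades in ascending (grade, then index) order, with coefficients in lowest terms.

~R = -\frac{8}{3} e_{2} - \frac{3}{2} e_{3}, and R ~R = -\frac{337}{36}, so R^-1 = ~R / (-\frac{337}{36}).
R v = -\frac{77}{18} - 8 e_{12} - \frac{9}{2} e_{13} + \frac{31}{9} e_{23}
Answer: 3 e_{1} - \frac{1790}{1011} e_{2} + \frac{299}{1011} e_{3}


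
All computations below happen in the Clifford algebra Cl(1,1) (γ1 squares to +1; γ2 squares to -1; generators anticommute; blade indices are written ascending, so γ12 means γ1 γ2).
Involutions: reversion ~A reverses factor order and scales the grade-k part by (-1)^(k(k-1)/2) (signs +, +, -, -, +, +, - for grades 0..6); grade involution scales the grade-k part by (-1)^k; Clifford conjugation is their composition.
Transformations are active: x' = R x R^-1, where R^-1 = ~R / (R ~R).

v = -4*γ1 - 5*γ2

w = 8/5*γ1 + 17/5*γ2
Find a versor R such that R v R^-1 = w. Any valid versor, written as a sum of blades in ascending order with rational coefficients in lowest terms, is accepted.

The midline construction: v and w both square to -9, so reflecting in their sum -12/5*γ1 - 8/5*γ2 exchanges them.
Answer: -12/5*γ1 - 8/5*γ2


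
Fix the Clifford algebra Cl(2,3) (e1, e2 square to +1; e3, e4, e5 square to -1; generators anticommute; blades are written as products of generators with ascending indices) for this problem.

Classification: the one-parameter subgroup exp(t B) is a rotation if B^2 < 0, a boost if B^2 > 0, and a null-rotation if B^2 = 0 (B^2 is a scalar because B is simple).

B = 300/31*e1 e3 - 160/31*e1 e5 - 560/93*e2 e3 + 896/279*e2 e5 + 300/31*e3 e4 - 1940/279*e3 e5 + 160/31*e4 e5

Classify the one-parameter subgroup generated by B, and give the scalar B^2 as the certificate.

B^2 term by term: the squares give (300/31)^2*(e1 e3)^2 + (-160/31)^2*(e1 e5)^2 + (-560/93)^2*(e2 e3)^2 + (896/279)^2*(e2 e5)^2 + (300/31)^2*(e3 e4)^2 + (-1940/279)^2*(e3 e5)^2 + (160/31)^2*(e4 e5)^2 = 90000/961*(+1) + 25600/961*(+1) + 313600/8649*(+1) + 802816/77841*(+1) + 90000/961*(-1) + 3763600/77841*(-1) + 25600/961*(-1) = -16/9 (each basis 2-blade squares to minus the product of its generators' squares); cross terms between blades sharing an index anticommute and cancel; the commuting (index-disjoint) pairs give grade-4 terms 2*c*c'*(blade product), which cancel blade by blade — e1 e2 e3 e5: -179200/2883 + 179200/2883 = 0; e1 e3 e4 e5: 96000/961 - 96000/961 = 0; e2 e3 e4 e5: -179200/2883 + 179200/2883 = 0 — confirming B is simple. So B^2 = -16/9.
Answer: rotation, certificate B^2 = -16/9. No conjugation can change B^2 = -16/9; the sign gives the class.


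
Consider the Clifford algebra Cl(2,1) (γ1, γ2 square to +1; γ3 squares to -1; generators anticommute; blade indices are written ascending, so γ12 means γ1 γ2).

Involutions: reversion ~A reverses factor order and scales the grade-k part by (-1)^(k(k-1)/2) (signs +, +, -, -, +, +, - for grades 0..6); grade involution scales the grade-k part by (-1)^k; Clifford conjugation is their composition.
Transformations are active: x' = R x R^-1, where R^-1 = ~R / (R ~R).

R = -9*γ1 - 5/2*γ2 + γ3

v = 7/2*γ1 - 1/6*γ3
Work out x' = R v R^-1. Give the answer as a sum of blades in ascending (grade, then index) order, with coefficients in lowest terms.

~R = -9*γ1 - 5/2*γ2 + γ3, and R ~R = 345/4, so R^-1 = ~R / (345/4).
R v = -94/3 + 35/4*γ12 - 2*γ13 + 5/12*γ23
Answer: 699/230*γ1 + 376/207*γ2 - 1159/2070*γ3


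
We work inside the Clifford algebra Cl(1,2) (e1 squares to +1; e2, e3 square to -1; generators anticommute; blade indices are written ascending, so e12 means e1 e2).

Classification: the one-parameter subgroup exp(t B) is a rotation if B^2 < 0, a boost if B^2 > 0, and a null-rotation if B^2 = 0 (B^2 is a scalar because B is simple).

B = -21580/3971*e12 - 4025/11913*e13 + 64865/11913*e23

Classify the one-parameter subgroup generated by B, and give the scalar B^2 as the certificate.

B^2 term by term: the squares give (-21580/3971)^2*(e12)^2 + (-4025/11913)^2*(e13)^2 + (64865/11913)^2*(e23)^2 = 465696400/15768841*(+1) + 16200625/141919569*(+1) + 4207468225/141919569*(-1) = 0 (each basis 2-blade squares to minus the product of its generators' squares); cross terms between blades sharing an index anticommute and cancel. So B^2 = 0.
Answer: null-rotation, certificate B^2 = 0. One invariant decides it: the square 0 survives every conjugation, and its sign is exactly the classification.


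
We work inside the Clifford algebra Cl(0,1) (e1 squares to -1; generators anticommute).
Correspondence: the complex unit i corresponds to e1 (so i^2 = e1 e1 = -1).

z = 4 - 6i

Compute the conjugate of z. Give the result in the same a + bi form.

In blades: z = 4 - 6*e1.
Conjugation here is Clifford conjugation: the scalar is fixed and the grade-1 and grade-2 blades all flip sign, giving 4 + 6*e1; translating back:
Answer: 4 + 6i


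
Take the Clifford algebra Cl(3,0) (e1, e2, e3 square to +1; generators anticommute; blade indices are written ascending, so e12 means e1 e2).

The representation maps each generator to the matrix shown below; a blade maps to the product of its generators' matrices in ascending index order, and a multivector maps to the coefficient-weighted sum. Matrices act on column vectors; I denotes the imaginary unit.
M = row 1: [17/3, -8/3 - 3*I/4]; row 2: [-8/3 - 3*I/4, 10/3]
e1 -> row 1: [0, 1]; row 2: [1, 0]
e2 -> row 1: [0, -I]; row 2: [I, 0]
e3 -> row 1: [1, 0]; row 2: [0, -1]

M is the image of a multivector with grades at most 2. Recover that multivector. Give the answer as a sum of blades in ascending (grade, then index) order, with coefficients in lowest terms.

Method: 1, rho(e1), rho(e2), rho(e3) form a trace-orthogonal basis of the 2x2 complex matrices (tr(X Y) = 2 if X = Y, else 0), so M = m0*1 + m1*rho(e1) + m2*rho(e2) + m3*rho(e3) with m0 = tr(M)/2 = 9/2, m1 = tr(M rho(e1))/2 = -8/3 - 3*I/4, m2 = tr(M rho(e2))/2 = 0, m3 = tr(M rho(e3))/2 = 7/6.
Multiplying table entries, the bivector images are rho(e12) = I*rho(e3), rho(e13) = -I*rho(e2), rho(e23) = I*rho(e1); with real blade coefficients the real parts of m0..m3 are the coefficients of 1, e1, e2, e3 and the imaginary parts give the bivectors (e23: Im m1, e13: -Im m2, e12: Im m3).
Answer: 9/2 - 8/3*e1 + 7/6*e3 - 3/4*e23


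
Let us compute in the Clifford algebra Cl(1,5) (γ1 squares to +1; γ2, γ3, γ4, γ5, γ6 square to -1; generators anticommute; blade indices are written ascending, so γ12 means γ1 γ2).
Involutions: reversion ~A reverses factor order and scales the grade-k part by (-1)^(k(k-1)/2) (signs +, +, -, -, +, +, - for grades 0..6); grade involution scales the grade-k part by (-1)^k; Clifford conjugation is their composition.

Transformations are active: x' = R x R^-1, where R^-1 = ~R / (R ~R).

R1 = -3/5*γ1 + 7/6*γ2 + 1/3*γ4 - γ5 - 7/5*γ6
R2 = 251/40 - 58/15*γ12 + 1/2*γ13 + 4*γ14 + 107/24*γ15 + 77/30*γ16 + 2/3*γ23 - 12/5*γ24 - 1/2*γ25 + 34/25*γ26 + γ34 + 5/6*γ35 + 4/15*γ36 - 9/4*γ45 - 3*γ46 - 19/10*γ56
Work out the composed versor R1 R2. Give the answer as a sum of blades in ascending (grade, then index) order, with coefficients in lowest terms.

Distribute over the terms of R1 (each basis-blade product reordered to ascending indices, repeated generators contracted through their squares):
(-3/5*γ1) R2 = -753/200*γ1 + 58/25*γ2 - 3/10*γ3 - 12/5*γ4 - 107/40*γ5 - 77/50*γ6 - 2/5*γ123 + 36/25*γ124 + 3/10*γ125 - 102/125*γ126 - 3/5*γ134 - 1/2*γ135 - 4/25*γ136 + 27/20*γ145 + 9/5*γ146 + 57/50*γ156
(7/6*γ2) R2 = -203/45*γ1 + 1757/240*γ2 - 7/9*γ3 + 14/5*γ4 + 7/12*γ5 - 119/75*γ6 - 7/12*γ123 - 14/3*γ124 - 749/144*γ125 - 539/180*γ126 + 7/6*γ234 + 35/36*γ235 + 14/45*γ236 - 21/8*γ245 - 7/2*γ246 - 133/60*γ256
(1/3*γ4) R2 = 4/3*γ1 - 4/5*γ2 + 1/3*γ3 + 251/120*γ4 + 3/4*γ5 + γ6 - 58/45*γ124 + 1/6*γ134 - 107/72*γ145 - 77/90*γ146 + 2/9*γ234 + 1/6*γ245 - 34/75*γ246 - 5/18*γ345 - 4/45*γ346 - 19/30*γ456
(-γ5) R2 = -107/24*γ1 + 1/2*γ2 - 5/6*γ3 + 9/4*γ4 - 251/40*γ5 - 19/10*γ6 + 58/15*γ125 - 1/2*γ135 - 4*γ145 + 77/30*γ156 - 2/3*γ235 + 12/5*γ245 + 34/25*γ256 - γ345 + 4/15*γ356 - 3*γ456
(-7/5*γ6) R2 = -539/150*γ1 - 238/125*γ2 - 28/75*γ3 + 21/5*γ4 + 133/50*γ5 - 1757/200*γ6 + 406/75*γ126 - 7/10*γ136 - 28/5*γ146 - 749/120*γ156 - 14/15*γ236 + 84/25*γ246 + 7/10*γ256 - 7/5*γ346 - 7/6*γ356 + 63/20*γ456
Summing the partial products and collecting blades:
Answer: -2699/180*γ1 + 44621/6000*γ2 - 439/225*γ3 + 1073/120*γ4 - 1487/300*γ5 - 7687/600*γ6 - 59/60*γ123 - 1016/225*γ124 - 149/144*γ125 + 7213/4500*γ126 - 13/30*γ134 - γ135 - 43/50*γ136 - 1489/360*γ145 - 419/90*γ146 - 507/200*γ156 + 25/18*γ234 + 11/36*γ235 - 28/45*γ236 - 7/120*γ245 - 89/150*γ246 - 47/300*γ256 - 23/18*γ345 - 67/45*γ346 - 9/10*γ356 - 29/60*γ456


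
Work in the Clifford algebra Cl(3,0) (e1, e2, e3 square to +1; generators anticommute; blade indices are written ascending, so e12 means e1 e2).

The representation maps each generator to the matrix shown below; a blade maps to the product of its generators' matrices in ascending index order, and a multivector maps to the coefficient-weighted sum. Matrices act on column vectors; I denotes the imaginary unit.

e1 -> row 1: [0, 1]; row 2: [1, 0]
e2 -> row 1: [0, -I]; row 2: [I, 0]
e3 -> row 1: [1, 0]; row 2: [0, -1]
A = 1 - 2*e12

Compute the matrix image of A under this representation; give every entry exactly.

Bivector images (products of the table entries): rho(e12) = rho(e1)rho(e2) = row 1: [I, 0]; row 2: [0, -I].
M = (1)*1 + (-2)*rho(e12), summed entrywise (1 is the identity matrix):
Answer: row 1: [1 - 2*I, 0]; row 2: [0, 1 + 2*I]


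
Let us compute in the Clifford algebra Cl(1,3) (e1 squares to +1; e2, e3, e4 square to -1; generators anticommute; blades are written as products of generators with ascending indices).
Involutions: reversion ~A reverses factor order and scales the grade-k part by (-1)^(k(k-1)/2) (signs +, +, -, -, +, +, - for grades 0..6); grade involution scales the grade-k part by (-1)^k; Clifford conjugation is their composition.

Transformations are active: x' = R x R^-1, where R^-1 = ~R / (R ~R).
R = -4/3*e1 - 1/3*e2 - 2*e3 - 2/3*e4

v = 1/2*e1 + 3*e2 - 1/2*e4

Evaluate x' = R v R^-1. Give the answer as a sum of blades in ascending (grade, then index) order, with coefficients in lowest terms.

~R = -4/3*e1 - 1/3*e2 - 2*e3 - 2/3*e4, and R ~R = -25/9, so R^-1 = ~R / (-25/9).
R v = -23/6*e1 e2 + e1 e3 + e1 e4 + 6*e2 e3 + 13/6*e2 e4 + e3 e4
Answer: -1/2*e1 - 3*e2 + 1/2*e4


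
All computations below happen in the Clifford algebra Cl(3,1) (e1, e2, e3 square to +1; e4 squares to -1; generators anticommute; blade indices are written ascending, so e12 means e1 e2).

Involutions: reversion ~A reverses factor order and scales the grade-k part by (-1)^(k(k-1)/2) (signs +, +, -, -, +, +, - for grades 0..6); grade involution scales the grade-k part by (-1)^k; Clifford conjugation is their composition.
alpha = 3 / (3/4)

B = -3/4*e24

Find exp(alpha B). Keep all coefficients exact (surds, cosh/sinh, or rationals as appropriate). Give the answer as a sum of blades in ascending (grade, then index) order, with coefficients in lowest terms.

B^2 = (-3/4)^2*(e24)^2 = 9/16*(+1) = 9/16 (a basis 2-blade squares to minus the product of its generators' squares).
B^2 = 9/16 — hyperbolic case — the even/odd split gives cosh and sinh: l = 3/4, alpha*l = 3, so exp(alpha B) = cosh(3) + (sinh(3)/(3/4))*B = cosh(3) + (4*sinh(3)/3)*B.
Answer: cosh(3) - sinh(3)*e24


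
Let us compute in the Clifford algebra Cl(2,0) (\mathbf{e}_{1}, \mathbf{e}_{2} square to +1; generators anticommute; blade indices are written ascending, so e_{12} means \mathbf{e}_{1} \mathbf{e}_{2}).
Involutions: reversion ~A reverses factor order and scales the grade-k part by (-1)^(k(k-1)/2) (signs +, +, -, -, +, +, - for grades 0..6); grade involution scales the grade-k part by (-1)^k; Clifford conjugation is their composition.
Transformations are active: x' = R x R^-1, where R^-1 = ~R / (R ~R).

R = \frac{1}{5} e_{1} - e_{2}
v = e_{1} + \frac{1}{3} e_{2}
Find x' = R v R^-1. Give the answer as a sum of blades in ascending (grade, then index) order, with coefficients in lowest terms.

~R = \frac{1}{5} e_{1} - e_{2}, and R ~R = \frac{26}{25}, so R^-1 = ~R / (\frac{26}{25}).
R v = -\frac{2}{15} + \frac{16}{15} e_{12}
Answer: -\frac{41}{39} e_{1} - \frac{1}{13} e_{2}


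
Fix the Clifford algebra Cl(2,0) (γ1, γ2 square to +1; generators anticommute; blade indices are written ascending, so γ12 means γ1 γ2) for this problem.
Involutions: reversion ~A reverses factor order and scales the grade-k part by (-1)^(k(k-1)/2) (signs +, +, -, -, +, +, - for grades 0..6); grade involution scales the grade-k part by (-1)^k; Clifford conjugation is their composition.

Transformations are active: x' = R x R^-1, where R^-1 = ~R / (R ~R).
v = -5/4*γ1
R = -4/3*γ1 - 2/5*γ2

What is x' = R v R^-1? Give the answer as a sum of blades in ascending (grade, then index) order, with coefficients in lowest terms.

~R = -4/3*γ1 - 2/5*γ2, and R ~R = 436/225, so R^-1 = ~R / (436/225).
R v = 5/3 - 1/2*γ12
Answer: -455/436*γ1 - 75/109*γ2


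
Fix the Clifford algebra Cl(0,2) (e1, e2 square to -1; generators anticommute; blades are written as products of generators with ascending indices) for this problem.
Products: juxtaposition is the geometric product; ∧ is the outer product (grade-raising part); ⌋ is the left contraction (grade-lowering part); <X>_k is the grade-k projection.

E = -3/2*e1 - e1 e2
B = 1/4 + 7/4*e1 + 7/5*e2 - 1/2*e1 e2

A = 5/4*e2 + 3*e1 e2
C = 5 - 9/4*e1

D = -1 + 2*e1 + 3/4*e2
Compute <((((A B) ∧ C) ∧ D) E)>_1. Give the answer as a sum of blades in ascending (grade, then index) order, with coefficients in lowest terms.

step 1: -1/4 - 193/40*e1 + 89/16*e2 - 23/16*e1 e2
step 2: -5/4 - 377/16*e1 + 445/16*e2 + 341/64*e1 e2
step 3: 5/4 + 337/16*e1 - 115/4*e2 - 629/8*e1 e2
step 4: -1505/32 + 215/8*e1 + 139*e2 - 355/8*e1 e2
step 5: 215/8*e1 + 139*e2
Answer: 215/8*e1 + 139*e2


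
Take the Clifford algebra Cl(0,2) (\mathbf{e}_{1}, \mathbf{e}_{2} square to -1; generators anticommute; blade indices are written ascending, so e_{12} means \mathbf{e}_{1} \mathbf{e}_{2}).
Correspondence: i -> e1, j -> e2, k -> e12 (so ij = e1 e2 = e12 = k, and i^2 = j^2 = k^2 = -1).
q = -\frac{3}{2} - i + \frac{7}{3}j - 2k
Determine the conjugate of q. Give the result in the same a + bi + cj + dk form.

In blades: q = -\frac{3}{2} - e_{1} + \frac{7}{3} e_{2} - 2 e_{12}.
Conjugation here is Clifford conjugation: the scalar is fixed and the grade-1 and grade-2 blades all flip sign, giving -\frac{3}{2} + e_{1} - \frac{7}{3} e_{2} + 2 e_{12}; translating back:
Answer: -\frac{3}{2} + i - \frac{7}{3}j + 2k
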